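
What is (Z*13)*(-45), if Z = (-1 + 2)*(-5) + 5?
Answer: 0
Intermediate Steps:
Z = 0 (Z = 1*(-5) + 5 = -5 + 5 = 0)
(Z*13)*(-45) = (0*13)*(-45) = 0*(-45) = 0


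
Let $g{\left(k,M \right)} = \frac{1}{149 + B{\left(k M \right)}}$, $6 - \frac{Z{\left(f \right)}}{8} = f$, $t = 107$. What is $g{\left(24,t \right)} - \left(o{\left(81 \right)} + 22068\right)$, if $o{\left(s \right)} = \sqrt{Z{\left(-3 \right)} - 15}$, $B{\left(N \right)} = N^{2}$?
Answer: $- \frac{145533450563}{6594773} - \sqrt{57} \approx -22076.0$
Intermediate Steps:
$Z{\left(f \right)} = 48 - 8 f$
$g{\left(k,M \right)} = \frac{1}{149 + M^{2} k^{2}}$ ($g{\left(k,M \right)} = \frac{1}{149 + \left(k M\right)^{2}} = \frac{1}{149 + \left(M k\right)^{2}} = \frac{1}{149 + M^{2} k^{2}}$)
$o{\left(s \right)} = \sqrt{57}$ ($o{\left(s \right)} = \sqrt{\left(48 - -24\right) - 15} = \sqrt{\left(48 + 24\right) - 15} = \sqrt{72 - 15} = \sqrt{57}$)
$g{\left(24,t \right)} - \left(o{\left(81 \right)} + 22068\right) = \frac{1}{149 + 107^{2} \cdot 24^{2}} - \left(\sqrt{57} + 22068\right) = \frac{1}{149 + 11449 \cdot 576} - \left(22068 + \sqrt{57}\right) = \frac{1}{149 + 6594624} - \left(22068 + \sqrt{57}\right) = \frac{1}{6594773} - \left(22068 + \sqrt{57}\right) = - \frac{145533450563}{6594773} - \sqrt{57}$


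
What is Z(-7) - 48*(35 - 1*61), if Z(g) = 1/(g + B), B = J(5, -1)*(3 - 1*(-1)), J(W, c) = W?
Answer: 16225/13 ≈ 1248.1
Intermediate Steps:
B = 20 (B = 5*(3 - 1*(-1)) = 5*(3 + 1) = 5*4 = 20)
Z(g) = 1/(20 + g) (Z(g) = 1/(g + 20) = 1/(20 + g))
Z(-7) - 48*(35 - 1*61) = 1/(20 - 7) - 48*(35 - 1*61) = 1/13 - 48*(35 - 61) = 1/13 - 48*(-26) = 1/13 + 1248 = 16225/13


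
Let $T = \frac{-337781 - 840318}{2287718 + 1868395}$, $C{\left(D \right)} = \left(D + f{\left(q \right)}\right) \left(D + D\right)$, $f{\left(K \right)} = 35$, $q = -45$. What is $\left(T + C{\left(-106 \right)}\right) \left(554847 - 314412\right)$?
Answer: $\frac{385661653400205}{106567} \approx 3.619 \cdot 10^{9}$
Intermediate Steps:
$C{\left(D \right)} = 2 D \left(35 + D\right)$ ($C{\left(D \right)} = \left(D + 35\right) \left(D + D\right) = \left(35 + D\right) 2 D = 2 D \left(35 + D\right)$)
$T = - \frac{90623}{319701}$ ($T = - \frac{1178099}{4156113} = \left(-1178099\right) \frac{1}{4156113} = - \frac{90623}{319701} \approx -0.28346$)
$\left(T + C{\left(-106 \right)}\right) \left(554847 - 314412\right) = \left(- \frac{90623}{319701} + 2 \left(-106\right) \left(35 - 106\right)\right) \left(554847 - 314412\right) = \left(- \frac{90623}{319701} + 2 \left(-106\right) \left(-71\right)\right) 240435 = \left(- \frac{90623}{319701} + 15052\right) 240435 = \frac{4812048829}{319701} \cdot 240435 = \frac{385661653400205}{106567}$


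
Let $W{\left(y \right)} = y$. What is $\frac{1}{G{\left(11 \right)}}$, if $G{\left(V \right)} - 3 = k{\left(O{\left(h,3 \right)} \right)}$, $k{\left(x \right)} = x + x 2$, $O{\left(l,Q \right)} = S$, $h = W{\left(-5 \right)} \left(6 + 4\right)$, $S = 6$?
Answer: $\frac{1}{21} \approx 0.047619$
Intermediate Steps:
$h = -50$ ($h = - 5 \left(6 + 4\right) = \left(-5\right) 10 = -50$)
$O{\left(l,Q \right)} = 6$
$k{\left(x \right)} = 3 x$ ($k{\left(x \right)} = x + 2 x = 3 x$)
$G{\left(V \right)} = 21$ ($G{\left(V \right)} = 3 + 3 \cdot 6 = 3 + 18 = 21$)
$\frac{1}{G{\left(11 \right)}} = \frac{1}{21}$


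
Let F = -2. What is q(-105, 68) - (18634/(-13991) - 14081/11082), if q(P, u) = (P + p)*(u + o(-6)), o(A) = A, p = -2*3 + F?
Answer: -1085864614313/155048262 ≈ -7003.4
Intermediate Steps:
p = -8 (p = -2*3 - 2 = -6 - 2 = -8)
q(P, u) = (-8 + P)*(-6 + u) (q(P, u) = (P - 8)*(u - 6) = (-8 + P)*(-6 + u))
q(-105, 68) - (18634/(-13991) - 14081/11082) = (48 - 8*68 - 6*(-105) - 105*68) - (18634/(-13991) - 14081/11082) = (48 - 544 + 630 - 7140) - (18634*(-1/13991) - 14081*1/11082) = -7006 - (-18634/13991 - 14081/11082) = -7006 - 1*(-403509259/155048262) = -7006 + 403509259/155048262 = -1085864614313/155048262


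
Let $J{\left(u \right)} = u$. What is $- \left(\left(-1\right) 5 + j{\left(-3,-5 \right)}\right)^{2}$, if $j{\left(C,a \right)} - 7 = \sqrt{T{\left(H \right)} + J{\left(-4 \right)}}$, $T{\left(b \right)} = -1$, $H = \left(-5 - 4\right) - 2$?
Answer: $1 - 4 i \sqrt{5} \approx 1.0 - 8.9443 i$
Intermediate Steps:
$H = -11$ ($H = -9 - 2 = -11$)
$j{\left(C,a \right)} = 7 + i \sqrt{5}$ ($j{\left(C,a \right)} = 7 + \sqrt{-1 - 4} = 7 + \sqrt{-5} = 7 + i \sqrt{5}$)
$- \left(\left(-1\right) 5 + j{\left(-3,-5 \right)}\right)^{2} = - \left(\left(-1\right) 5 + \left(7 + i \sqrt{5}\right)\right)^{2} = - \left(-5 + \left(7 + i \sqrt{5}\right)\right)^{2} = - \left(2 + i \sqrt{5}\right)^{2}$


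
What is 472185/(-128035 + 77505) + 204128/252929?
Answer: -703965755/82454854 ≈ -8.5376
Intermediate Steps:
472185/(-128035 + 77505) + 204128/252929 = 472185/(-50530) + 204128*(1/252929) = 472185*(-1/50530) + 204128/252929 = -94437/10106 + 204128/252929 = -703965755/82454854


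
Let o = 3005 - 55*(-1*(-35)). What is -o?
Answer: -1080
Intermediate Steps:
o = 1080 (o = 3005 - 55*35 = 3005 - 1*1925 = 3005 - 1925 = 1080)
-o = -1*1080 = -1080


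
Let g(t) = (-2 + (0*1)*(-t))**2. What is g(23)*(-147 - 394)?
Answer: -2164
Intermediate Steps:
g(t) = 4 (g(t) = (-2 + 0*(-t))**2 = (-2 + 0)**2 = (-2)**2 = 4)
g(23)*(-147 - 394) = 4*(-147 - 394) = 4*(-541) = -2164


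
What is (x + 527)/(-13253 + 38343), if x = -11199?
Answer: -5336/12545 ≈ -0.42535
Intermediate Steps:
(x + 527)/(-13253 + 38343) = (-11199 + 527)/(-13253 + 38343) = -10672/25090 = -10672*1/25090 = -5336/12545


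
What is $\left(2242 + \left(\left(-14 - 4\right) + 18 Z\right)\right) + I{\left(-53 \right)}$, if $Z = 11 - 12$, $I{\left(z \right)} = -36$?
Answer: $2170$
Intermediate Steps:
$Z = -1$
$\left(2242 + \left(\left(-14 - 4\right) + 18 Z\right)\right) + I{\left(-53 \right)} = \left(2242 + \left(\left(-14 - 4\right) + 18 \left(-1\right)\right)\right) - 36 = \left(2242 - 36\right) - 36 = 2206 - 36 = 2170$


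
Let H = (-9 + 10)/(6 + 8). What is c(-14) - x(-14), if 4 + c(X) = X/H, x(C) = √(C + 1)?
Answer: -200 - I*√13 ≈ -200.0 - 3.6056*I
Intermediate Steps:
x(C) = √(1 + C)
H = 1/14 ≈ 0.071429
c(X) = -4 + 14*X (c(X) = -4 + X/(1/14) = -4 + X*14 = -4 + 14*X)
c(-14) - x(-14) = (-4 + 14*(-14)) - √(1 - 14) = (-4 - 196) - √(-13) = -200 - I*√13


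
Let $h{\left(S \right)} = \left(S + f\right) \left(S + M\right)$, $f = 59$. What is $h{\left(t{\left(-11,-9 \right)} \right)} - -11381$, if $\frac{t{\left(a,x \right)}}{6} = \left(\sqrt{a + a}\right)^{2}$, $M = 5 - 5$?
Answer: $21017$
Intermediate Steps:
$M = 0$ ($M = 5 - 5 = 0$)
$t{\left(a,x \right)} = 12 a$ ($t{\left(a,x \right)} = 6 \left(\sqrt{a + a}\right)^{2} = 6 \left(\sqrt{2 a}\right)^{2} = 6 \left(\sqrt{2} \sqrt{a}\right)^{2} = 6 \cdot 2 a = 12 a$)
$h{\left(S \right)} = S \left(59 + S\right)$ ($h{\left(S \right)} = \left(S + 59\right) \left(S + 0\right) = \left(59 + S\right) S = S \left(59 + S\right)$)
$h{\left(t{\left(-11,-9 \right)} \right)} - -11381 = 12 \left(-11\right) \left(59 + 12 \left(-11\right)\right) - -11381 = - 132 \left(59 - 132\right) + 11381 = \left(-132\right) \left(-73\right) + 11381 = 9636 + 11381 = 21017$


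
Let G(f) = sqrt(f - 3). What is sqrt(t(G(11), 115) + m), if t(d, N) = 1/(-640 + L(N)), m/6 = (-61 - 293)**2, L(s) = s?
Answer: sqrt(8289653379)/105 ≈ 867.12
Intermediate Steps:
G(f) = sqrt(-3 + f)
m = 751896 (m = 6*(-61 - 293)**2 = 6*(-354)**2 = 6*125316 = 751896)
t(d, N) = 1/(-640 + N)
sqrt(t(G(11), 115) + m) = sqrt(1/(-640 + 115) + 751896) = sqrt(1/(-525) + 751896) = sqrt(-1/525 + 751896) = sqrt(394745399/525) = sqrt(8289653379)/105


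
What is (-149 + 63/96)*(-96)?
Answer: 14241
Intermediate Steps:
(-149 + 63/96)*(-96) = (-149 + 63*(1/96))*(-96) = (-149 + 21/32)*(-96) = -4747/32*(-96) = 14241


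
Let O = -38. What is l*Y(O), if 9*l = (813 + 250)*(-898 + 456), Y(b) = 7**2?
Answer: -23022454/9 ≈ -2.5581e+6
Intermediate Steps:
Y(b) = 49
l = -469846/9 (l = ((813 + 250)*(-898 + 456))/9 = (1063*(-442))/9 = (1/9)*(-469846) = -469846/9 ≈ -52205.)
l*Y(O) = -469846/9*49 = -23022454/9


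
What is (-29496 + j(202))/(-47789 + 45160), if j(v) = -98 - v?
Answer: 29796/2629 ≈ 11.334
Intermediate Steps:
(-29496 + j(202))/(-47789 + 45160) = (-29496 + (-98 - 1*202))/(-47789 + 45160) = (-29496 + (-98 - 202))/(-2629) = (-29496 - 300)*(-1/2629) = -29796*(-1/2629) = 29796/2629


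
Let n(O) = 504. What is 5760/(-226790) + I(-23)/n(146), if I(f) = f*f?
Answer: 11706887/11430216 ≈ 1.0242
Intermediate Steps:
I(f) = f²
5760/(-226790) + I(-23)/n(146) = 5760/(-226790) + (-23)²/504 = 5760*(-1/226790) + 529*(1/504) = -576/22679 + 529/504 = 11706887/11430216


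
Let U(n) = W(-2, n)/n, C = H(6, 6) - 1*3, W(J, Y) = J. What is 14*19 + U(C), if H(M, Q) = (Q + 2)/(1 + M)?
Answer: 3472/13 ≈ 267.08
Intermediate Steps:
H(M, Q) = (2 + Q)/(1 + M)
C = -13/7 (C = (2 + 6)/(1 + 6) - 1*3 = 8/7 - 3 = -13/7 ≈ -1.8571)
U(n) = -2/n
14*19 + U(C) = 14*19 - 2/(-13/7) = 266 - 2*(-7/13) = 266 + 14/13 = 3472/13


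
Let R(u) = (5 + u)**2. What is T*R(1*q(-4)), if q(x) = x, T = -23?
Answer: -23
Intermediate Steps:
T*R(1*q(-4)) = -23*(5 + 1*(-4))**2 = -23*(5 - 4)**2 = -23*1**2 = -23*1 = -23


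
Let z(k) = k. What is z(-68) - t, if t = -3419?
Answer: 3351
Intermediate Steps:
z(-68) - t = -68 - 1*(-3419) = -68 + 3419 = 3351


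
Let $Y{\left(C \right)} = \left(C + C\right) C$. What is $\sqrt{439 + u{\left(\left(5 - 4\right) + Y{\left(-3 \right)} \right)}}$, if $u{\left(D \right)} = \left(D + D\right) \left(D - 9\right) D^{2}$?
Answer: $9 \sqrt{1699} \approx 370.97$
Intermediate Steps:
$Y{\left(C \right)} = 2 C^{2}$ ($Y{\left(C \right)} = 2 C C = 2 C^{2}$)
$u{\left(D \right)} = 2 D^{3} \left(-9 + D\right)$ ($u{\left(D \right)} = 2 D \left(D - 9\right) D^{2} = 2 D \left(-9 + D\right) D^{2} = 2 D^{3} \left(-9 + D\right)$)
$\sqrt{439 + u{\left(\left(5 - 4\right) + Y{\left(-3 \right)} \right)}} = \sqrt{439 + 2 \left(\left(5 - 4\right) + 2 \left(-3\right)^{2}\right)^{3} \left(-9 + \left(\left(5 - 4\right) + 2 \left(-3\right)^{2}\right)\right)} = \sqrt{439 + 2 \left(1 + 2 \cdot 9\right)^{3} \left(-9 + \left(1 + 2 \cdot 9\right)\right)} = \sqrt{439 + 2 \left(1 + 18\right)^{3} \left(-9 + \left(1 + 18\right)\right)} = \sqrt{439 + 2 \cdot 19^{3} \left(-9 + 19\right)} = \sqrt{439 + 2 \cdot 6859 \cdot 10} = \sqrt{439 + 137180} = \sqrt{137619} = 9 \sqrt{1699}$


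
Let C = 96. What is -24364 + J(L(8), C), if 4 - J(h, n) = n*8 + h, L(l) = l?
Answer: -25136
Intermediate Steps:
J(h, n) = 4 - h - 8*n (J(h, n) = 4 - (n*8 + h) = 4 - (8*n + h) = 4 - (h + 8*n) = 4 + (-h - 8*n) = 4 - h - 8*n)
-24364 + J(L(8), C) = -24364 + (4 - 1*8 - 8*96) = -24364 + (4 - 8 - 768) = -24364 - 772 = -25136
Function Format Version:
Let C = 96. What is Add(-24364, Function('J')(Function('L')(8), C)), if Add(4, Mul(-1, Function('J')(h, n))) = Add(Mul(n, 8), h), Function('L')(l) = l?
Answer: -25136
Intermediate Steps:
Function('J')(h, n) = Add(4, Mul(-1, h), Mul(-8, n)) (Function('J')(h, n) = Add(4, Mul(-1, Add(Mul(n, 8), h))) = Add(4, Mul(-1, Add(Mul(8, n), h))) = Add(4, Mul(-1, Add(h, Mul(8, n)))) = Add(4, Add(Mul(-1, h), Mul(-8, n))) = Add(4, Mul(-1, h), Mul(-8, n)))
Add(-24364, Function('J')(Function('L')(8), C)) = Add(-24364, Add(4, Mul(-1, 8), Mul(-8, 96))) = Add(-24364, Add(4, -8, -768)) = Add(-24364, -772) = -25136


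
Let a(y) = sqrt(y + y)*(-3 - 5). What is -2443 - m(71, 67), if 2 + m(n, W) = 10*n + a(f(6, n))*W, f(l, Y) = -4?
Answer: -3151 + 1072*I*sqrt(2) ≈ -3151.0 + 1516.0*I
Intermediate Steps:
a(y) = -8*sqrt(2)*sqrt(y) (a(y) = sqrt(2*y)*(-8) = (sqrt(2)*sqrt(y))*(-8) = -8*sqrt(2)*sqrt(y))
m(n, W) = -2 + 10*n - 16*I*W*sqrt(2) (m(n, W) = -2 + (10*n + (-8*sqrt(2)*sqrt(-4))*W) = -2 + (10*n + (-8*sqrt(2)*2*I)*W) = -2 + (10*n + (-16*I*sqrt(2))*W) = -2 + (10*n - 16*I*W*sqrt(2)) = -2 + 10*n - 16*I*W*sqrt(2))
-2443 - m(71, 67) = -2443 - (-2 + 10*71 - 16*I*67*sqrt(2)) = -2443 - (-2 + 710 - 1072*I*sqrt(2)) = -2443 - (708 - 1072*I*sqrt(2)) = -2443 + (-708 + 1072*I*sqrt(2)) = -3151 + 1072*I*sqrt(2)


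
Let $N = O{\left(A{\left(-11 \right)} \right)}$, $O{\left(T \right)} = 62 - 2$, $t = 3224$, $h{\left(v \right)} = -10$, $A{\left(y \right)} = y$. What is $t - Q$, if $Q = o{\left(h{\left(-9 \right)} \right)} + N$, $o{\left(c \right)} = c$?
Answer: $3174$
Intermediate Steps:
$O{\left(T \right)} = 60$
$N = 60$
$Q = 50$ ($Q = -10 + 60 = 50$)
$t - Q = 3224 - 50 = 3174$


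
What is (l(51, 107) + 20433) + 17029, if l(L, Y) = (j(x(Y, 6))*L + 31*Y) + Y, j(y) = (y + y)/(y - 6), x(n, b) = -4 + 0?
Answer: 204634/5 ≈ 40927.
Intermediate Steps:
x(n, b) = -4
j(y) = 2*y/(-6 + y) (j(y) = (2*y)/(-6 + y) = 2*y/(-6 + y))
l(L, Y) = 32*Y + 4*L/5 (l(L, Y) = ((2*(-4)/(-6 - 4))*L + 31*Y) + Y = ((2*(-4)/(-10))*L + 31*Y) + Y = ((2*(-4)*(-⅒))*L + 31*Y) + Y = (4*L/5 + 31*Y) + Y = (31*Y + 4*L/5) + Y = 32*Y + 4*L/5)
(l(51, 107) + 20433) + 17029 = ((32*107 + (⅘)*51) + 20433) + 17029 = ((3424 + 204/5) + 20433) + 17029 = (17324/5 + 20433) + 17029 = 119489/5 + 17029 = 204634/5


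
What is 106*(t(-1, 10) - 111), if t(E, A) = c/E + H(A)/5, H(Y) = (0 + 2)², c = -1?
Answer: -57876/5 ≈ -11575.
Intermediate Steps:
H(Y) = 4 (H(Y) = 2² = 4)
t(E, A) = ⅘ - 1/E (t(E, A) = -1/E + 4/5 = -1/E + 4*(⅕) = -1/E + ⅘ = ⅘ - 1/E)
106*(t(-1, 10) - 111) = 106*((⅘ - 1/(-1)) - 111) = 106*((⅘ - 1*(-1)) - 111) = 106*((⅘ + 1) - 111) = 106*(9/5 - 111) = 106*(-546/5) = -57876/5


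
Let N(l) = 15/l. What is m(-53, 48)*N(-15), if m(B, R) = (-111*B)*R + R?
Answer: -282432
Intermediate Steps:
m(B, R) = R - 111*B*R (m(B, R) = -111*B*R + R = R - 111*B*R)
m(-53, 48)*N(-15) = (48*(1 - 111*(-53)))*(15/(-15)) = (48*(1 + 5883))*(15*(-1/15)) = (48*5884)*(-1) = 282432*(-1) = -282432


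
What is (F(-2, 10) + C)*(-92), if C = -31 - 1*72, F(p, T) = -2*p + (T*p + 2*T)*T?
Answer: 9108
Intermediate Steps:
F(p, T) = -2*p + T*(2*T + T*p) (F(p, T) = -2*p + (2*T + T*p)*T = -2*p + T*(2*T + T*p))
C = -103 (C = -31 - 72 = -103)
(F(-2, 10) + C)*(-92) = ((-2*(-2) + 2*10**2 - 2*10**2) - 103)*(-92) = ((4 + 2*100 - 2*100) - 103)*(-92) = ((4 + 200 - 200) - 103)*(-92) = (4 - 103)*(-92) = -99*(-92) = 9108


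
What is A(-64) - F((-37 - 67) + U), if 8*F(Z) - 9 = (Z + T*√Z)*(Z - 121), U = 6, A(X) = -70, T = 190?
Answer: -22031/8 + 145635*I*√2/4 ≈ -2753.9 + 51490.0*I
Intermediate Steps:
F(Z) = 9/8 + (-121 + Z)*(Z + 190*√Z)/8 (F(Z) = 9/8 + ((Z + 190*√Z)*(Z - 121))/8 = 9/8 + ((Z + 190*√Z)*(-121 + Z))/8 = 9/8 + ((-121 + Z)*(Z + 190*√Z))/8 = 9/8 + (-121 + Z)*(Z + 190*√Z)/8)
A(-64) - F((-37 - 67) + U) = -70 - (9/8 - 11495*√((-37 - 67) + 6)/4 - 121*((-37 - 67) + 6)/8 + ((-37 - 67) + 6)²/8 + 95*((-37 - 67) + 6)^(3/2)/4) = -70 - (9/8 - 11495*√(-104 + 6)/4 - 121*(-104 + 6)/8 + (-104 + 6)²/8 + 95*(-104 + 6)^(3/2)/4) = -70 - (9/8 - 80465*I*√2/4 - 121/8*(-98) + (⅛)*(-98)² + 95*(-98)^(3/2)/4) = -70 - (9/8 - 80465*I*√2/4 + 5929/4 + (⅛)*9604 + 95*(-686*I*√2)/4) = -70 - (9/8 - 80465*I*√2/4 + 5929/4 + 2401/2 - 32585*I*√2/2) = -70 - (21471/8 - 145635*I*√2/4) = -70 + (-21471/8 + 145635*I*√2/4) = -22031/8 + 145635*I*√2/4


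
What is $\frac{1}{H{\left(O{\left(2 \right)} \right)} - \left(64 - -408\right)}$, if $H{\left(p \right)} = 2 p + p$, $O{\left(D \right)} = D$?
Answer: $- \frac{1}{466} \approx -0.0021459$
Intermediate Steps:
$H{\left(p \right)} = 3 p$
$\frac{1}{H{\left(O{\left(2 \right)} \right)} - \left(64 - -408\right)} = \frac{1}{3 \cdot 2 - \left(64 - -408\right)} = \frac{1}{6 - 472} = \frac{1}{-466} = - \frac{1}{466}$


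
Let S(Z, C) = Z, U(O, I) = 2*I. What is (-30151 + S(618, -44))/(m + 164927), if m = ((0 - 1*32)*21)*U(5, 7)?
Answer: -4219/22217 ≈ -0.18990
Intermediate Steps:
m = -9408 (m = ((0 - 1*32)*21)*(2*7) = ((0 - 32)*21)*14 = -32*21*14 = -672*14 = -9408)
(-30151 + S(618, -44))/(m + 164927) = (-30151 + 618)/(-9408 + 164927) = -29533/155519 = -29533*1/155519 = -4219/22217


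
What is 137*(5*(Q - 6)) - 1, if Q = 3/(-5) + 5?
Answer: -1097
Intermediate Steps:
Q = 22/5 (Q = 3*(-⅕) + 5 = -⅗ + 5 = 22/5 ≈ 4.4000)
137*(5*(Q - 6)) - 1 = 137*(5*(22/5 - 6)) - 1 = 137*(5*(-8/5)) - 1 = 137*(-8) - 1 = -1096 - 1 = -1097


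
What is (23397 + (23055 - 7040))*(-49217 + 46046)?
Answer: -124975452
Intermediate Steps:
(23397 + (23055 - 7040))*(-49217 + 46046) = (23397 + 16015)*(-3171) = 39412*(-3171) = -124975452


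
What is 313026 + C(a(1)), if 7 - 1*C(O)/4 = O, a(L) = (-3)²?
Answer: 313018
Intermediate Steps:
a(L) = 9
C(O) = 28 - 4*O
313026 + C(a(1)) = 313026 + (28 - 4*9) = 313026 + (28 - 36) = 313026 - 8 = 313018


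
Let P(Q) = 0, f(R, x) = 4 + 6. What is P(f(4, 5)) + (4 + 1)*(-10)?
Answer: -50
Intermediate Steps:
f(R, x) = 10
P(f(4, 5)) + (4 + 1)*(-10) = 0 + (4 + 1)*(-10) = 0 + 5*(-10) = 0 - 50 = -50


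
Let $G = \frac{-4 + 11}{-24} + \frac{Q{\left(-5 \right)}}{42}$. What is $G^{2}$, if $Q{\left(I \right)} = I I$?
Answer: $\frac{289}{3136} \approx 0.092156$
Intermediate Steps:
$Q{\left(I \right)} = I^{2}$
$G = \frac{17}{56}$ ($G = \frac{-4 + 11}{-24} + \frac{\left(-5\right)^{2}}{42} = 7 \left(- \frac{1}{24}\right) + 25 \cdot \frac{1}{42} = - \frac{7}{24} + \frac{25}{42} = \frac{17}{56} \approx 0.30357$)
$G^{2} = \left(\frac{17}{56}\right)^{2} = \frac{289}{3136}$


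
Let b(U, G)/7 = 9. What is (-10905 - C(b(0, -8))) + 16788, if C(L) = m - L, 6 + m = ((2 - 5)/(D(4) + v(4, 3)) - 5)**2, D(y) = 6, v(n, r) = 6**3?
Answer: 32455511/5476 ≈ 5926.9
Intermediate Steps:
b(U, G) = 63 (b(U, G) = 7*9 = 63)
v(n, r) = 216
m = 104785/5476 (m = -6 + ((2 - 5)/(6 + 216) - 5)**2 = -6 + (-3/222 - 5)**2 = -6 + (-3*1/222 - 5)**2 = -6 + (-1/74 - 5)**2 = -6 + (-371/74)**2 = -6 + 137641/5476 = 104785/5476 ≈ 19.135)
C(L) = 104785/5476 - L
(-10905 - C(b(0, -8))) + 16788 = (-10905 - (104785/5476 - 1*63)) + 16788 = (-10905 - (104785/5476 - 63)) + 16788 = (-10905 - 1*(-240203/5476)) + 16788 = (-10905 + 240203/5476) + 16788 = -59475577/5476 + 16788 = 32455511/5476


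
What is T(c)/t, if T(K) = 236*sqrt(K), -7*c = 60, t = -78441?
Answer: -472*I*sqrt(105)/549087 ≈ -0.0088084*I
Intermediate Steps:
c = -60/7 (c = -1/7*60 = -60/7 ≈ -8.5714)
T(c)/t = (236*sqrt(-60/7))/(-78441) = (236*(2*I*sqrt(105)/7))*(-1/78441) = (472*I*sqrt(105)/7)*(-1/78441) = -472*I*sqrt(105)/549087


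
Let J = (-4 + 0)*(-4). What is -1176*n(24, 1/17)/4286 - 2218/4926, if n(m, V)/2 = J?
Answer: -48720395/5278209 ≈ -9.2305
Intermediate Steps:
J = 16 (J = -4*(-4) = 16)
n(m, V) = 32 (n(m, V) = 2*16 = 32)
-1176*n(24, 1/17)/4286 - 2218/4926 = -1176/(4286/32) - 2218/4926 = -1176/(4286*(1/32)) - 2218*1/4926 = -1176/2143/16 - 1109/2463 = -1176*16/2143 - 1109/2463 = -18816/2143 - 1109/2463 = -48720395/5278209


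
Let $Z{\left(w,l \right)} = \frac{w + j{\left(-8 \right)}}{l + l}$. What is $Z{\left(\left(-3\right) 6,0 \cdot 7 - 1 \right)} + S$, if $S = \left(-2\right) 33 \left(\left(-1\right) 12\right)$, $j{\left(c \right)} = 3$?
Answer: $\frac{1599}{2} \approx 799.5$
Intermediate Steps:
$Z{\left(w,l \right)} = \frac{3 + w}{2 l}$ ($Z{\left(w,l \right)} = \frac{w + 3}{l + l} = \frac{3 + w}{2 l}$)
$S = 792$ ($S = \left(-66\right) \left(-12\right) = 792$)
$Z{\left(\left(-3\right) 6,0 \cdot 7 - 1 \right)} + S = \frac{3 - 18}{2 \left(0 \cdot 7 - 1\right)} + 792 = \frac{3 - 18}{2 \left(0 - 1\right)} + 792 = \frac{1}{2} \frac{1}{-1} \left(-15\right) + 792 = \frac{1}{2} \left(-1\right) \left(-15\right) + 792 = \frac{15}{2} + 792 = \frac{1599}{2}$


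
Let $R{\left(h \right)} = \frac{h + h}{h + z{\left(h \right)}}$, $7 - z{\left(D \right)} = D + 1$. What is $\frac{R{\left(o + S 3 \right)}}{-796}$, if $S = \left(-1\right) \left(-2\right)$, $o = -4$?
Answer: $- \frac{1}{1194} \approx -0.00083752$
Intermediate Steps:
$z{\left(D \right)} = 6 - D$ ($z{\left(D \right)} = 7 - \left(D + 1\right) = 7 - \left(1 + D\right) = 6 - D$)
$S = 2$
$R{\left(h \right)} = \frac{h}{3}$ ($R{\left(h \right)} = \frac{h + h}{h - \left(-6 + h\right)} = \frac{2 h}{6} = 2 h \frac{1}{6} = \frac{h}{3}$)
$\frac{R{\left(o + S 3 \right)}}{-796} = \frac{\frac{1}{3} \left(-4 + 2 \cdot 3\right)}{-796} = \frac{-4 + 6}{3} \left(- \frac{1}{796}\right) = \frac{1}{3} \cdot 2 \left(- \frac{1}{796}\right) = \frac{2}{3} \left(- \frac{1}{796}\right) = - \frac{1}{1194}$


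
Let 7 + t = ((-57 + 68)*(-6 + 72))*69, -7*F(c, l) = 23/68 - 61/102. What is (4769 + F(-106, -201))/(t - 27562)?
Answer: 1362037/6433140 ≈ 0.21172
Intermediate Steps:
F(c, l) = 53/1428 (F(c, l) = -(23/68 - 61/102)/7 = -⅐*(-53/204) = 53/1428)
t = 50087 (t = -7 + ((-57 + 68)*(-6 + 72))*69 = -7 + (11*66)*69 = -7 + 726*69 = -7 + 50094 = 50087)
(4769 + F(-106, -201))/(t - 27562) = (4769 + 53/1428)/(50087 - 27562) = (6810185/1428)/22525 = (6810185/1428)*(1/22525) = 1362037/6433140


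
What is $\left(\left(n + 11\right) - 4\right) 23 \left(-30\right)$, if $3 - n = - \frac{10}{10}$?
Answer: $-7590$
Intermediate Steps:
$n = 4$ ($n = 3 - - \frac{10}{10} = 3 - \left(-10\right) \frac{1}{10} = 3 - -1 = 3 + 1 = 4$)
$\left(\left(n + 11\right) - 4\right) 23 \left(-30\right) = \left(\left(4 + 11\right) - 4\right) 23 \left(-30\right) = \left(15 - 4\right) 23 \left(-30\right) = 11 \cdot 23 \left(-30\right) = 253 \left(-30\right) = -7590$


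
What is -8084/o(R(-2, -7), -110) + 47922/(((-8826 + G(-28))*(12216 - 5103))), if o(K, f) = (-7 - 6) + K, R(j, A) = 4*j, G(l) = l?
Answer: 84852867301/220424757 ≈ 384.95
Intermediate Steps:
o(K, f) = -13 + K
-8084/o(R(-2, -7), -110) + 47922/(((-8826 + G(-28))*(12216 - 5103))) = -8084/(-13 + 4*(-2)) + 47922/(((-8826 - 28)*(12216 - 5103))) = -8084/(-13 - 8) + 47922/((-8854*7113)) = -8084/(-21) + 47922/(-62978502) = -8084*(-1/21) + 47922*(-1/62978502) = 8084/21 - 7987/10496417 = 84852867301/220424757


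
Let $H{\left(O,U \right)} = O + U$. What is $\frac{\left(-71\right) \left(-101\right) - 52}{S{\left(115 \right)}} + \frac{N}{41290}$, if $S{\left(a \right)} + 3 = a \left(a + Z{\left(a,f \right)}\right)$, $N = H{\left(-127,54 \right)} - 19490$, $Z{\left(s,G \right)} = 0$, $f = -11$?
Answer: $\frac{8820381}{136484095} \approx 0.064626$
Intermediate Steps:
$N = -19563$ ($N = \left(-127 + 54\right) - 19490 = -73 - 19490 = -19563$)
$S{\left(a \right)} = -3 + a^{2}$ ($S{\left(a \right)} = -3 + a \left(a + 0\right) = -3 + a a = -3 + a^{2}$)
$\frac{\left(-71\right) \left(-101\right) - 52}{S{\left(115 \right)}} + \frac{N}{41290} = \frac{\left(-71\right) \left(-101\right) - 52}{-3 + 115^{2}} - \frac{19563}{41290} = \frac{7171 - 52}{-3 + 13225} - \frac{19563}{41290} = \frac{7119}{13222} - \frac{19563}{41290} = \frac{8820381}{136484095}$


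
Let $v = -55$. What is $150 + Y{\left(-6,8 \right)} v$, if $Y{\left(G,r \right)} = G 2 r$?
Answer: $5430$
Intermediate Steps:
$Y{\left(G,r \right)} = 2 G r$
$150 + Y{\left(-6,8 \right)} v = 150 + 2 \left(-6\right) 8 \left(-55\right) = 150 - -5280 = 150 + 5280 = 5430$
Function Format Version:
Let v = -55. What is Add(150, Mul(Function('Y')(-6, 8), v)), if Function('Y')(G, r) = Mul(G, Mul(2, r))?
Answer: 5430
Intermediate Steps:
Function('Y')(G, r) = Mul(2, G, r)
Add(150, Mul(Function('Y')(-6, 8), v)) = Add(150, Mul(Mul(2, -6, 8), -55)) = Add(150, Mul(-96, -55)) = Add(150, 5280) = 5430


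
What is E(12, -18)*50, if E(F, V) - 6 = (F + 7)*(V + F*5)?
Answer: 40200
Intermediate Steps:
E(F, V) = 6 + (7 + F)*(V + 5*F) (E(F, V) = 6 + (F + 7)*(V + F*5) = 6 + (7 + F)*(V + 5*F))
E(12, -18)*50 = (6 + 5*12² + 7*(-18) + 35*12 + 12*(-18))*50 = (6 + 5*144 - 126 + 420 - 216)*50 = (6 + 720 - 126 + 420 - 216)*50 = 804*50 = 40200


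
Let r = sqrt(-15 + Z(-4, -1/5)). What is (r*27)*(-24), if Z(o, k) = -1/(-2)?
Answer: -324*I*sqrt(58) ≈ -2467.5*I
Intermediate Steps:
Z(o, k) = 1/2 (Z(o, k) = -1*(-1/2) = 1/2)
r = I*sqrt(58)/2 (r = sqrt(-15 + 1/2) = sqrt(-29/2) = I*sqrt(58)/2 ≈ 3.8079*I)
(r*27)*(-24) = ((I*sqrt(58)/2)*27)*(-24) = (27*I*sqrt(58)/2)*(-24) = -324*I*sqrt(58)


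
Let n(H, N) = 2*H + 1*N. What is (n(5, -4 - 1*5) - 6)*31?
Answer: -155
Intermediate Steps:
n(H, N) = N + 2*H (n(H, N) = 2*H + N = N + 2*H)
(n(5, -4 - 1*5) - 6)*31 = (((-4 - 1*5) + 2*5) - 6)*31 = (((-4 - 5) + 10) - 6)*31 = ((-9 + 10) - 6)*31 = (1 - 6)*31 = -5*31 = -155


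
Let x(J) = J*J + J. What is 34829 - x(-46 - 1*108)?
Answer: 11267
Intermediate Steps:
x(J) = J + J² (x(J) = J² + J = J + J²)
34829 - x(-46 - 1*108) = 34829 - (-46 - 1*108)*(1 + (-46 - 1*108)) = 34829 - (-46 - 108)*(1 + (-46 - 108)) = 34829 - (-154)*(1 - 154) = 34829 - (-154)*(-153) = 34829 - 1*23562 = 34829 - 23562 = 11267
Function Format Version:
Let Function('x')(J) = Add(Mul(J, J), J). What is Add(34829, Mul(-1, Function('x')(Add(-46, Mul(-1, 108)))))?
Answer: 11267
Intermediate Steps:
Function('x')(J) = Add(J, Pow(J, 2)) (Function('x')(J) = Add(Pow(J, 2), J) = Add(J, Pow(J, 2)))
Add(34829, Mul(-1, Function('x')(Add(-46, Mul(-1, 108))))) = Add(34829, Mul(-1, Mul(Add(-46, Mul(-1, 108)), Add(1, Add(-46, Mul(-1, 108)))))) = Add(34829, Mul(-1, Mul(Add(-46, -108), Add(1, Add(-46, -108))))) = Add(34829, Mul(-1, Mul(-154, Add(1, -154)))) = Add(34829, Mul(-1, Mul(-154, -153))) = Add(34829, Mul(-1, 23562)) = Add(34829, -23562) = 11267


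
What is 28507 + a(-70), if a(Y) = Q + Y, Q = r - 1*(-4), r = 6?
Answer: 28447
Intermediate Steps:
Q = 10 (Q = 6 - 1*(-4) = 6 + 4 = 10)
a(Y) = 10 + Y
28507 + a(-70) = 28507 + (10 - 70) = 28507 - 60 = 28447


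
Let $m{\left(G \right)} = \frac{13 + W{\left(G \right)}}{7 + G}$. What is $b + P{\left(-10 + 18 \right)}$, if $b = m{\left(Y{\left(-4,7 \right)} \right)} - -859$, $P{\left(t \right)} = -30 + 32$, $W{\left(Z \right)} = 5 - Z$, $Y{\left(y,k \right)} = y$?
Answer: $\frac{2605}{3} \approx 868.33$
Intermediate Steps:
$m{\left(G \right)} = \frac{18 - G}{7 + G}$ ($m{\left(G \right)} = \frac{13 - \left(-5 + G\right)}{7 + G} = \frac{18 - G}{7 + G}$)
$P{\left(t \right)} = 2$
$b = \frac{2599}{3}$ ($b = \frac{18 - -4}{7 - 4} - -859 = \frac{18 + 4}{3} + 859 = \frac{1}{3} \cdot 22 + 859 = \frac{22}{3} + 859 = \frac{2599}{3} \approx 866.33$)
$b + P{\left(-10 + 18 \right)} = \frac{2599}{3} + 2 = \frac{2605}{3}$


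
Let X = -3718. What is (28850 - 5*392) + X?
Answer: 23172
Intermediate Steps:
(28850 - 5*392) + X = (28850 - 5*392) - 3718 = (28850 - 1960) - 3718 = 26890 - 3718 = 23172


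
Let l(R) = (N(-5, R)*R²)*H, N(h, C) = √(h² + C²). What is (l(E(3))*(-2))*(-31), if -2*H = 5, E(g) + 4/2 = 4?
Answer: -620*√29 ≈ -3338.8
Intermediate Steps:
E(g) = 2 (E(g) = -2 + 4 = 2)
H = -5/2 (H = -½*5 = -5/2 ≈ -2.5000)
N(h, C) = √(C² + h²)
l(R) = -5*R²*√(25 + R²)/2 (l(R) = (√(R² + (-5)²)*R²)*(-5/2) = (√(R² + 25)*R²)*(-5/2) = (√(25 + R²)*R²)*(-5/2) = (R²*√(25 + R²))*(-5/2) = -5*R²*√(25 + R²)/2)
(l(E(3))*(-2))*(-31) = (-5/2*2²*√(25 + 2²)*(-2))*(-31) = (-5/2*4*√(25 + 4)*(-2))*(-31) = (-5/2*4*√29*(-2))*(-31) = (-10*√29*(-2))*(-31) = (20*√29)*(-31) = -620*√29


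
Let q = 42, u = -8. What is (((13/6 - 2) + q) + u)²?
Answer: 42025/36 ≈ 1167.4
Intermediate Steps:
(((13/6 - 2) + q) + u)² = (((13/6 - 2) + 42) - 8)² = ((⅙ + 42) - 8)² = (253/6 - 8)² = (205/6)² = 42025/36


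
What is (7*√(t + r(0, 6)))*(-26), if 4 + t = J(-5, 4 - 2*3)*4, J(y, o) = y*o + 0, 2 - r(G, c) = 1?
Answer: -182*√37 ≈ -1107.1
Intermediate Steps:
r(G, c) = 1 (r(G, c) = 2 - 1*1 = 2 - 1 = 1)
J(y, o) = o*y (J(y, o) = o*y + 0 = o*y)
t = 36 (t = -4 + ((4 - 2*3)*(-5))*4 = -4 + ((4 - 6)*(-5))*4 = -4 - 2*(-5)*4 = -4 + 10*4 = -4 + 40 = 36)
(7*√(t + r(0, 6)))*(-26) = (7*√(36 + 1))*(-26) = (7*√37)*(-26) = -182*√37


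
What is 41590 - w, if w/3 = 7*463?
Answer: 31867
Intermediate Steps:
w = 9723 (w = 3*(7*463) = 3*3241 = 9723)
41590 - w = 41590 - 1*9723 = 41590 - 9723 = 31867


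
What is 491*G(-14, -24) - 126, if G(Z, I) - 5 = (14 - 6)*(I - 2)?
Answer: -99799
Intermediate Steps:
G(Z, I) = -11 + 8*I (G(Z, I) = 5 + (14 - 6)*(I - 2) = 5 + 8*(-2 + I) = 5 + (-16 + 8*I) = -11 + 8*I)
491*G(-14, -24) - 126 = 491*(-11 + 8*(-24)) - 126 = 491*(-11 - 192) - 126 = 491*(-203) - 126 = -99673 - 126 = -99799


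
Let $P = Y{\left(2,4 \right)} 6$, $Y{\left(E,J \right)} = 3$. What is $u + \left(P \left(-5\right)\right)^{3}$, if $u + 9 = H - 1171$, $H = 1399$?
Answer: $-728781$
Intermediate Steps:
$P = 18$ ($P = 3 \cdot 6 = 18$)
$u = 219$ ($u = -9 + \left(1399 - 1171\right) = -9 + 228 = 219$)
$u + \left(P \left(-5\right)\right)^{3} = 219 + \left(18 \left(-5\right)\right)^{3} = 219 + \left(-90\right)^{3} = 219 - 729000 = -728781$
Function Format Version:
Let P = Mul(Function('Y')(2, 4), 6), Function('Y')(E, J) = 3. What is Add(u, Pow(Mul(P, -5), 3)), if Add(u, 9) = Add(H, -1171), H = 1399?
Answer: -728781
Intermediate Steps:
P = 18 (P = Mul(3, 6) = 18)
u = 219 (u = Add(-9, Add(1399, -1171)) = Add(-9, 228) = 219)
Add(u, Pow(Mul(P, -5), 3)) = Add(219, Pow(Mul(18, -5), 3)) = Add(219, Pow(-90, 3)) = Add(219, -729000) = -728781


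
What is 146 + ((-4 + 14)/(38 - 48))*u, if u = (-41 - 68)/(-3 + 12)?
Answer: 1423/9 ≈ 158.11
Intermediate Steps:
u = -109/9 ≈ -12.111
146 + ((-4 + 14)/(38 - 48))*u = 146 + ((-4 + 14)/(38 - 48))*(-109/9) = 146 + (10/(-10))*(-109/9) = 146 + (10*(-⅒))*(-109/9) = 146 - 1*(-109/9) = 146 + 109/9 = 1423/9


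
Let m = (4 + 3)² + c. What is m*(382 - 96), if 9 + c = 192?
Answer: 66352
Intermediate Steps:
c = 183 (c = -9 + 192 = 183)
m = 232 (m = (4 + 3)² + 183 = 7² + 183 = 49 + 183 = 232)
m*(382 - 96) = 232*(382 - 96) = 232*286 = 66352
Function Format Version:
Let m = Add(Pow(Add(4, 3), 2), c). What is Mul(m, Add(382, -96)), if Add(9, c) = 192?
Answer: 66352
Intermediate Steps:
c = 183 (c = Add(-9, 192) = 183)
m = 232 (m = Add(Pow(Add(4, 3), 2), 183) = Add(Pow(7, 2), 183) = Add(49, 183) = 232)
Mul(m, Add(382, -96)) = Mul(232, Add(382, -96)) = Mul(232, 286) = 66352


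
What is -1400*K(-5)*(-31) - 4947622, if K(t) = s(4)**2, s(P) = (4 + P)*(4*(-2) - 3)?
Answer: 331141978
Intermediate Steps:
s(P) = -44 - 11*P (s(P) = (4 + P)*(-8 - 3) = (4 + P)*(-11) = -44 - 11*P)
K(t) = 7744 (K(t) = (-44 - 11*4)**2 = (-44 - 44)**2 = (-88)**2 = 7744)
-1400*K(-5)*(-31) - 4947622 = -1400*7744*(-31) - 4947622 = -140*77440*(-31) - 4947622 = -10841600*(-31) - 4947622 = 336089600 - 4947622 = 331141978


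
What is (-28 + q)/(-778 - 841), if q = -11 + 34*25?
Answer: -811/1619 ≈ -0.50093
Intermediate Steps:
q = 839 (q = -11 + 850 = 839)
(-28 + q)/(-778 - 841) = (-28 + 839)/(-778 - 841) = 811/(-1619) = 811*(-1/1619) = -811/1619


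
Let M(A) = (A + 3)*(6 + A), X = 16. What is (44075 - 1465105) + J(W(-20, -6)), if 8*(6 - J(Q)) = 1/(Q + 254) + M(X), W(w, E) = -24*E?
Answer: -4524706781/3184 ≈ -1.4211e+6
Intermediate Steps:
M(A) = (3 + A)*(6 + A)
J(Q) = -185/4 - 1/(8*(254 + Q)) (J(Q) = 6 - (1/(Q + 254) + (18 + 16² + 9*16))/8 = 6 - (1/(254 + Q) + (18 + 256 + 144))/8 = 6 - (1/(254 + Q) + 418)/8 = 6 - (418 + 1/(254 + Q))/8 = 6 + (-209/4 - 1/(8*(254 + Q))) = -185/4 - 1/(8*(254 + Q)))
(44075 - 1465105) + J(W(-20, -6)) = (44075 - 1465105) + (-93981 - (-8880)*(-6))/(8*(254 - 24*(-6))) = -1421030 + (-93981 - 370*144)/(8*(254 + 144)) = -1421030 + (⅛)*(-93981 - 53280)/398 = -1421030 + (⅛)*(1/398)*(-147261) = -1421030 - 147261/3184 = -4524706781/3184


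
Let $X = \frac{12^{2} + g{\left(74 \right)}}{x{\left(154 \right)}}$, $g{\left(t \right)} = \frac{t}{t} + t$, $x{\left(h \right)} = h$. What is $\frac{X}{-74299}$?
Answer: $- \frac{219}{11442046} \approx -1.914 \cdot 10^{-5}$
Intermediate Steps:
$g{\left(t \right)} = 1 + t$
$X = \frac{219}{154}$ ($X = \frac{12^{2} + \left(1 + 74\right)}{154} = \left(144 + 75\right) \frac{1}{154} = 219 \cdot \frac{1}{154} = \frac{219}{154} \approx 1.4221$)
$\frac{X}{-74299} = \frac{219}{154 \left(-74299\right)} = \frac{219}{154} \left(- \frac{1}{74299}\right) = - \frac{219}{11442046}$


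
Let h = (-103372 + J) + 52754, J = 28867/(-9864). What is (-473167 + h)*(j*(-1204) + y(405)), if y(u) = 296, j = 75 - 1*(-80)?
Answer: 80222483049389/822 ≈ 9.7594e+10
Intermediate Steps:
j = 155 (j = 75 + 80 = 155)
J = -28867/9864 (J = 28867*(-1/9864) = -28867/9864 ≈ -2.9265)
h = -499324819/9864 (h = (-103372 - 28867/9864) + 52754 = -1019690275/9864 + 52754 = -499324819/9864 ≈ -50621.)
(-473167 + h)*(j*(-1204) + y(405)) = (-473167 - 499324819/9864)*(155*(-1204) + 296) = -5166644107*(-186620 + 296)/9864 = -5166644107/9864*(-186324) = 80222483049389/822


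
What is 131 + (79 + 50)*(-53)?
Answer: -6706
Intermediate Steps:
131 + (79 + 50)*(-53) = 131 + 129*(-53) = 131 - 6837 = -6706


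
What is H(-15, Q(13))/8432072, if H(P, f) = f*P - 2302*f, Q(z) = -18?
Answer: 20853/4216036 ≈ 0.0049461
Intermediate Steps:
H(P, f) = -2302*f + P*f (H(P, f) = P*f - 2302*f = -2302*f + P*f)
H(-15, Q(13))/8432072 = -18*(-2302 - 15)/8432072 = -18*(-2317)*(1/8432072) = 41706*(1/8432072) = 20853/4216036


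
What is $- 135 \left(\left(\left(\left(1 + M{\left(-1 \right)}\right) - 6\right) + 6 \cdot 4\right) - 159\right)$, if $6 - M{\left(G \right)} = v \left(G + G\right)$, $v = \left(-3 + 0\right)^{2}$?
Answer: $15660$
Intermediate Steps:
$v = 9$ ($v = \left(-3\right)^{2} = 9$)
$M{\left(G \right)} = 6 - 18 G$ ($M{\left(G \right)} = 6 - 9 \left(G + G\right) = 6 - 9 \cdot 2 G = 6 - 18 G$)
$- 135 \left(\left(\left(\left(1 + M{\left(-1 \right)}\right) - 6\right) + 6 \cdot 4\right) - 159\right) = - 135 \left(\left(\left(\left(1 + \left(6 - -18\right)\right) - 6\right) + 6 \cdot 4\right) - 159\right) = - 135 \left(\left(\left(\left(1 + \left(6 + 18\right)\right) - 6\right) + 24\right) - 159\right) = - 135 \left(\left(\left(\left(1 + 24\right) - 6\right) + 24\right) - 159\right) = - 135 \left(\left(\left(25 - 6\right) + 24\right) - 159\right) = - 135 \left(\left(19 + 24\right) - 159\right) = - 135 \left(43 - 159\right) = \left(-135\right) \left(-116\right) = 15660$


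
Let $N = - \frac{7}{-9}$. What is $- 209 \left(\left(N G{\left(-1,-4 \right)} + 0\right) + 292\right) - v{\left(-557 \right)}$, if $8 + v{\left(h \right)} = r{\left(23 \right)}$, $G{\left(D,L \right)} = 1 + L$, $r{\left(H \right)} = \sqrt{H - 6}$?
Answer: $- \frac{181597}{3} - \sqrt{17} \approx -60536.0$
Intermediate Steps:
$r{\left(H \right)} = \sqrt{-6 + H}$
$N = \frac{7}{9}$ ($N = \left(-7\right) \left(- \frac{1}{9}\right) = \frac{7}{9} \approx 0.77778$)
$v{\left(h \right)} = -8 + \sqrt{17}$ ($v{\left(h \right)} = -8 + \sqrt{-6 + 23} = -8 + \sqrt{17}$)
$- 209 \left(\left(N G{\left(-1,-4 \right)} + 0\right) + 292\right) - v{\left(-557 \right)} = - 209 \left(\left(\frac{7 \left(1 - 4\right)}{9} + 0\right) + 292\right) - \left(-8 + \sqrt{17}\right) = - 209 \left(\left(\frac{7}{9} \left(-3\right) + 0\right) + 292\right) + \left(8 - \sqrt{17}\right) = - 209 \left(\left(- \frac{7}{3} + 0\right) + 292\right) + \left(8 - \sqrt{17}\right) = - 209 \left(- \frac{7}{3} + 292\right) + \left(8 - \sqrt{17}\right) = \left(-209\right) \frac{869}{3} + \left(8 - \sqrt{17}\right) = - \frac{181621}{3} + \left(8 - \sqrt{17}\right) = - \frac{181597}{3} - \sqrt{17}$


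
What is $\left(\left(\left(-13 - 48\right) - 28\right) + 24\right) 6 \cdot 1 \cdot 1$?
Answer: $-390$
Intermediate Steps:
$\left(\left(\left(-13 - 48\right) - 28\right) + 24\right) 6 \cdot 1 \cdot 1 = \left(\left(-61 - 28\right) + 24\right) 6 \cdot 1 = \left(-89 + 24\right) 6 = \left(-65\right) 6 = -390$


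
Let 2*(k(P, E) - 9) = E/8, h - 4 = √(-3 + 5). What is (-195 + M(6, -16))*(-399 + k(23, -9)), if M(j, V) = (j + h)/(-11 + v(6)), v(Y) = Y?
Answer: 1231053/16 + 6249*√2/80 ≈ 77051.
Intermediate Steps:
h = 4 + √2 (h = 4 + √(-3 + 5) = 4 + √2 ≈ 5.4142)
M(j, V) = -⅘ - j/5 - √2/5 (M(j, V) = (j + (4 + √2))/(-11 + 6) = (4 + j + √2)/(-5) = (4 + j + √2)*(-⅕) = -⅘ - j/5 - √2/5)
k(P, E) = 9 + E/16 (k(P, E) = 9 + (E/8)/2 = 9 + E/16)
(-195 + M(6, -16))*(-399 + k(23, -9)) = (-195 + (-⅘ - ⅕*6 - √2/5))*(-399 + (9 + (1/16)*(-9))) = (-195 + (-⅘ - 6/5 - √2/5))*(-399 + (9 - 9/16)) = (-195 + (-2 - √2/5))*(-399 + 135/16) = (-197 - √2/5)*(-6249/16) = 1231053/16 + 6249*√2/80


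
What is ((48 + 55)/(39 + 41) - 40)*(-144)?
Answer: 27873/5 ≈ 5574.6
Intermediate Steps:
((48 + 55)/(39 + 41) - 40)*(-144) = (103/80 - 40)*(-144) = -3097/80*(-144) = 27873/5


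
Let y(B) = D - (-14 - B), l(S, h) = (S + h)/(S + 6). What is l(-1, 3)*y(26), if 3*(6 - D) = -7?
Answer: 58/3 ≈ 19.333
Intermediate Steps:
D = 25/3 (D = 6 - ⅓*(-7) = 6 + 7/3 = 25/3 ≈ 8.3333)
l(S, h) = (S + h)/(6 + S)
y(B) = 67/3 + B (y(B) = 25/3 - (-14 - B) = 25/3 + (14 + B) = 67/3 + B)
l(-1, 3)*y(26) = ((-1 + 3)/(6 - 1))*(67/3 + 26) = (2/5)*(145/3) = ((⅕)*2)*(145/3) = (⅖)*(145/3) = 58/3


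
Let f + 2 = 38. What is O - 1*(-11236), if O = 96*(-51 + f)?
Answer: 9796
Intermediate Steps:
f = 36 (f = -2 + 38 = 36)
O = -1440 (O = 96*(-51 + 36) = 96*(-15) = -1440)
O - 1*(-11236) = -1440 - 1*(-11236) = -1440 + 11236 = 9796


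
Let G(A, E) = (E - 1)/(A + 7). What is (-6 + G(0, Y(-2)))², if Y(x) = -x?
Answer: 1681/49 ≈ 34.306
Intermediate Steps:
G(A, E) = (-1 + E)/(7 + A)
(-6 + G(0, Y(-2)))² = (-6 + (-1 - 1*(-2))/(7 + 0))² = (-6 + (-1 + 2)/7)² = (-6 + (⅐)*1)² = (-6 + ⅐)² = (-41/7)² = 1681/49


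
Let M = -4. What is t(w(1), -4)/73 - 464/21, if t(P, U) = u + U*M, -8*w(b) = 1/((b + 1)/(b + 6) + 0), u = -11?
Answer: -33767/1533 ≈ -22.027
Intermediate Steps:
w(b) = -(6 + b)/(8*(1 + b)) (w(b) = -1/(8*((b + 1)/(b + 6) + 0)) = -1/(8*((1 + b)/(6 + b) + 0)) = -(6 + b)/(1 + b)/8 = -(6 + b)/(8*(1 + b)))
t(P, U) = -11 - 4*U (t(P, U) = -11 + U*(-4) = -11 - 4*U)
t(w(1), -4)/73 - 464/21 = (-11 - 4*(-4))/73 - 464/21 = (-11 + 16)*(1/73) - 464*1/21 = 5*(1/73) - 464/21 = 5/73 - 464/21 = -33767/1533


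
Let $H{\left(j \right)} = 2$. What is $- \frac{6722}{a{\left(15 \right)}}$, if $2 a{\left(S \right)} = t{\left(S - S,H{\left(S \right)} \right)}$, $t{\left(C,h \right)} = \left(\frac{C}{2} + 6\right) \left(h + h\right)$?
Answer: $- \frac{3361}{6} \approx -560.17$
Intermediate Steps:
$t{\left(C,h \right)} = 2 h \left(6 + \frac{C}{2}\right)$ ($t{\left(C,h \right)} = \left(C \frac{1}{2} + 6\right) 2 h = \left(\frac{C}{2} + 6\right) 2 h = \left(6 + \frac{C}{2}\right) 2 h = 2 h \left(6 + \frac{C}{2}\right)$)
$a{\left(S \right)} = 12$ ($a{\left(S \right)} = \frac{2 \left(12 + \left(S - S\right)\right)}{2} = \frac{2 \left(12 + 0\right)}{2} = \frac{2 \cdot 12}{2} = \frac{1}{2} \cdot 24 = 12$)
$- \frac{6722}{a{\left(15 \right)}} = - \frac{6722}{12} = \left(-6722\right) \frac{1}{12} = - \frac{3361}{6}$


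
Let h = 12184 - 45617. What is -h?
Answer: 33433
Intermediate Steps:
h = -33433
-h = -1*(-33433) = 33433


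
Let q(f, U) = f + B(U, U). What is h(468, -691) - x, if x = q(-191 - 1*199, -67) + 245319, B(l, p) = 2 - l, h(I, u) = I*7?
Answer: -241722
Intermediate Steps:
h(I, u) = 7*I
q(f, U) = 2 + f - U (q(f, U) = f + (2 - U) = 2 + f - U)
x = 244998 (x = (2 + (-191 - 1*199) - 1*(-67)) + 245319 = (2 + (-191 - 199) + 67) + 245319 = (2 - 390 + 67) + 245319 = -321 + 245319 = 244998)
h(468, -691) - x = 7*468 - 1*244998 = 3276 - 244998 = -241722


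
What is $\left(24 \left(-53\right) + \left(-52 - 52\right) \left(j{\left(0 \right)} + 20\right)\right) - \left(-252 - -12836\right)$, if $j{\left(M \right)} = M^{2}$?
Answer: $-15936$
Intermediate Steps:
$\left(24 \left(-53\right) + \left(-52 - 52\right) \left(j{\left(0 \right)} + 20\right)\right) - \left(-252 - -12836\right) = \left(24 \left(-53\right) + \left(-52 - 52\right) \left(0^{2} + 20\right)\right) - \left(-252 - -12836\right) = \left(-1272 - 104 \left(0 + 20\right)\right) - \left(-252 + 12836\right) = \left(-1272 - 2080\right) - 12584 = -3352 - 12584 = -15936$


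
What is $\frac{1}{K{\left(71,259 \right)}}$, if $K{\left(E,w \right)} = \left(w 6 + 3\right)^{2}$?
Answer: $\frac{1}{2424249} \approx 4.125 \cdot 10^{-7}$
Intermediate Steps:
$K{\left(E,w \right)} = \left(3 + 6 w\right)^{2}$ ($K{\left(E,w \right)} = \left(6 w + 3\right)^{2} = \left(3 + 6 w\right)^{2}$)
$\frac{1}{K{\left(71,259 \right)}} = \frac{1}{9 \left(1 + 2 \cdot 259\right)^{2}} = \frac{1}{9 \left(1 + 518\right)^{2}} = \frac{1}{9 \cdot 519^{2}} = \frac{1}{9 \cdot 269361} = \frac{1}{2424249}$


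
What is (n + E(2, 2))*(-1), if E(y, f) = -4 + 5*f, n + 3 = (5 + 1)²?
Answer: -39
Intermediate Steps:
n = 33 (n = -3 + (5 + 1)² = -3 + 6² = -3 + 36 = 33)
(n + E(2, 2))*(-1) = (33 + (-4 + 5*2))*(-1) = (33 + (-4 + 10))*(-1) = (33 + 6)*(-1) = 39*(-1) = -39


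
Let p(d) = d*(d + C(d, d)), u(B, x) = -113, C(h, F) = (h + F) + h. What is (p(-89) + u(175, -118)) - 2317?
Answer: 29254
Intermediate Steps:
C(h, F) = F + 2*h (C(h, F) = (F + h) + h = F + 2*h)
p(d) = 4*d**2 (p(d) = d*(d + (d + 2*d)) = d*(d + 3*d) = d*(4*d) = 4*d**2)
(p(-89) + u(175, -118)) - 2317 = (4*(-89)**2 - 113) - 2317 = (4*7921 - 113) - 2317 = (31684 - 113) - 2317 = 31571 - 2317 = 29254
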